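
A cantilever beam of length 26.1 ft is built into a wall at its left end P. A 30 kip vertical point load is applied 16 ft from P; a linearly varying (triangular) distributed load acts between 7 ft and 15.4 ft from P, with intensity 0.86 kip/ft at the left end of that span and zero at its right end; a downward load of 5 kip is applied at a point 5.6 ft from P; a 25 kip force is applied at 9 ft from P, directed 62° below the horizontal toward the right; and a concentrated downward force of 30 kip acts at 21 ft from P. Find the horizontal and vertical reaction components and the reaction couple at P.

Resultant of the triangular load: ½ × 0.86 × 8.4 = 3.612 kip, acting at 9.8 ft from P (one-third of the span from the peak).
ΣF_x = 0: P_x + 25·cos62° = 0 → P_x = -11.74 kip.
ΣF_y = 0: P_y − 30 − ½·0.86·8.4 − 5 − 25·sin62° − 30 = 0 → P_y = 90.69 kip.
ΣM about P: M_P − 30·16 − (½·0.86·8.4)·9.8 − 5·5.6 − 25·sin62°·9 − 30·21 = 0 → M_P = 1372 kip·ft.

P_x = -11.74 kip, P_y = 90.69 kip, M_P = 1372 kip·ft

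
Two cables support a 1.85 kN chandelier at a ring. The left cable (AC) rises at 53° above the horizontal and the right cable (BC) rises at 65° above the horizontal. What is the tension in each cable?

ΣF_x = 0: −T_AC·cos53° + T_BC·cos65° = 0 → T_BC = 1.42402·T_AC.
ΣF_y = 0: T_AC·sin53° + T_BC·sin65° = 1.85.
Substitute: T_AC·(0.798636 + 1.42402·0.906308) = 1.85 → T_AC = 0.885491 ≈ 0.8855 kN.
Then T_BC = 1.42402 × 0.885491 = 1.261 kN.

T_AC = 0.8855 kN, T_BC = 1.261 kN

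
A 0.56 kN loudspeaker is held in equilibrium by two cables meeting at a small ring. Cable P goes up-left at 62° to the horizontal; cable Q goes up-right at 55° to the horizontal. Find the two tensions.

T_P = 0.3605 kN, T_Q = 0.2951 kN

ΣF_x = 0: −T_P·cos62° + T_Q·cos55° = 0 → T_Q = 0.818499·T_P.
ΣF_y = 0: T_P·sin62° + T_Q·sin55° = 0.56.
Substitute: T_P·(0.882948 + 0.818499·0.819152) = 0.56 → T_P = 0.360494 ≈ 0.3605 kN.
Then T_Q = 0.818499 × 0.360494 = 0.2951 kN.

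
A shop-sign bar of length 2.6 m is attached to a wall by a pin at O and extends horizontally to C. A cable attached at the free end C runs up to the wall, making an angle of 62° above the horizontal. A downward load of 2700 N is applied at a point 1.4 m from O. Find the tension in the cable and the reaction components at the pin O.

T = 1647 N, O_x = 773.0 N, O_y = 1246 N

ΣM about O: T·sin62°·2.6 − 2700·1.4 = 0 → T = 3780/(2.6·0.882948) = 1646.58 ≈ 1647 N.
ΣF_x = 0: O_x − T·cos62° = 0 → O_x = 1646.58 × 0.469472 = 773.0 N.
ΣF_y = 0: O_y + T·sin62° − 2700 = 0 → O_y = 2700 − 1646.58 × 0.882948 = 1246 N.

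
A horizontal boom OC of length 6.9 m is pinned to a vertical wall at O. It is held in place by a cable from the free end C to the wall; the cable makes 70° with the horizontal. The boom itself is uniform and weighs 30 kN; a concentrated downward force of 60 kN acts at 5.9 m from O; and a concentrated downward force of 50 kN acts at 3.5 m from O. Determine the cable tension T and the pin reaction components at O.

T = 97.55 kN, O_x = 33.36 kN, O_y = 48.33 kN

ΣM about O: T·sin70°·6.9 − 30·3.45 − 60·5.9 − 50·3.5 = 0 → T = 632.5/(6.9·0.939693) = 97.5496 ≈ 97.55 kN.
ΣF_x = 0: O_x − T·cos70° = 0 → O_x = 97.5496 × 0.34202 = 33.36 kN.
ΣF_y = 0: O_y + T·sin70° − 30 − 60 − 50 = 0 → O_y = 140 − 97.5496 × 0.939693 = 48.33 kN.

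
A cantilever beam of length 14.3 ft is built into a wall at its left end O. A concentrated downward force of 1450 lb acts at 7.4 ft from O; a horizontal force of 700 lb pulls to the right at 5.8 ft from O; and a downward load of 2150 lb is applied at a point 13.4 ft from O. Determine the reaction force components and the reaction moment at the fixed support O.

O_x = -700.0 lb, O_y = 3600 lb, M_O = 39540 lb·ft

ΣF_x = 0: O_x + 700 = 0 → O_x = -700.0 lb.
ΣF_y = 0: O_y − 1450 − 2150 = 0 → O_y = 3600 lb.
ΣM about O: M_O − 1450·7.4 − 2150·13.4 = 0 → M_O = 39540 lb·ft.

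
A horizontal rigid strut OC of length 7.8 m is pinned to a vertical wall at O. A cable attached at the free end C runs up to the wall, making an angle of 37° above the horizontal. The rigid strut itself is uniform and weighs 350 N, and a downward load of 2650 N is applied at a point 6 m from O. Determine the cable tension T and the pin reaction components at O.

T = 3678 N, O_x = 2937 N, O_y = 786.5 N

ΣM about O: T·sin37°·7.8 − 350·3.9 − 2650·6 = 0 → T = 17265/(7.8·0.601815) = 3677.98 ≈ 3678 N.
ΣF_x = 0: O_x − T·cos37° = 0 → O_x = 3677.98 × 0.798636 = 2937 N.
ΣF_y = 0: O_y + T·sin37° − 350 − 2650 = 0 → O_y = 3000 − 3677.98 × 0.601815 = 786.5 N.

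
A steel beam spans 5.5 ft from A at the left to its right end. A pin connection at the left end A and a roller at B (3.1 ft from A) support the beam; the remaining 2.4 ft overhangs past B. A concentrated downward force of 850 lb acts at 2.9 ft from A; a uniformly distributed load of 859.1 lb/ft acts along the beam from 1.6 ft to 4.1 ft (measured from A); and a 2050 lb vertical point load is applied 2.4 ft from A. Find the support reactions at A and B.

A_x = 0, A_y = 690.9 lb, B_y = 4357 lb

Resultant of the distributed load: 859.1 × 2.5 = 2147.75 lb at 2.85 ft from A.
Moments about A: B_y·3.1 − 850·2.9 − (859.1·2.5)·2.85 − 2050·2.4 = 0 → B_y = 13506.0875/3.1 = 4356.8 ≈ 4357 lb.
ΣF_y = 0: A_y + 4356.8 − 850 − 859.1·2.5 − 2050 = 0 → A_y = 690.9 lb.
ΣF_x = 0: no horizontal applied forces, so A_x = 0.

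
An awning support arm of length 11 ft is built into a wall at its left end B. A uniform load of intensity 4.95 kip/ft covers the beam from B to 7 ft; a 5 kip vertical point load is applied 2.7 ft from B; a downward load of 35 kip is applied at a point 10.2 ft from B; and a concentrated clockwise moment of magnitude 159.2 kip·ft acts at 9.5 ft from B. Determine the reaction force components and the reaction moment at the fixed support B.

Resultant of the distributed load: 4.95 × 7 = 34.65 kip at 3.5 ft from B.
ΣF_x = 0: B_x = 0.
ΣF_y = 0: B_y − 4.95·7 − 5 − 35 = 0 → B_y = 74.65 kip.
ΣM about B: M_B − (4.95·7)·3.5 − 5·2.7 − 35·10.2 − 159.2 = 0 → M_B = 651.0 kip·ft.

B_x = 0, B_y = 74.65 kip, M_B = 651.0 kip·ft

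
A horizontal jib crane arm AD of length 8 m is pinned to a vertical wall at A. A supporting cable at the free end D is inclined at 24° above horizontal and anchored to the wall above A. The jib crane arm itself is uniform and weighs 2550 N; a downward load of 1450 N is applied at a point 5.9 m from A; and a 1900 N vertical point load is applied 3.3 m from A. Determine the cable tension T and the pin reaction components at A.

ΣM about A: T·sin24°·8 − 2550·4 − 1450·5.9 − 1900·3.3 = 0 → T = 25025/(8·0.406737) = 7690.78 ≈ 7691 N.
ΣF_x = 0: A_x − T·cos24° = 0 → A_x = 7690.78 × 0.913545 = 7026 N.
ΣF_y = 0: A_y + T·sin24° − 2550 − 1450 − 1900 = 0 → A_y = 5900 − 7690.78 × 0.406737 = 2772 N.

T = 7691 N, A_x = 7026 N, A_y = 2772 N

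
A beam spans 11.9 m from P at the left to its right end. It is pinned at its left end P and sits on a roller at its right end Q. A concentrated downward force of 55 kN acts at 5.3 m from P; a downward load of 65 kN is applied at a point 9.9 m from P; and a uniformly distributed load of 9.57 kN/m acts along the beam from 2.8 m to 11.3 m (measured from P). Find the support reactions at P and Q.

Resultant of the distributed load: 9.57 × 8.5 = 81.345 kN at 7.05 m from P.
Moments about P: Q_y·11.9 − 55·5.3 − 65·9.9 − (9.57·8.5)·7.05 = 0 → Q_y = 1508.48225/11.9 = 126.763 ≈ 126.8 kN.
ΣF_y = 0: P_y + 126.763 − 55 − 65 − 9.57·8.5 = 0 → P_y = 74.58 kN.
ΣF_x = 0: no horizontal applied forces, so P_x = 0.

P_x = 0, P_y = 74.58 kN, Q_y = 126.8 kN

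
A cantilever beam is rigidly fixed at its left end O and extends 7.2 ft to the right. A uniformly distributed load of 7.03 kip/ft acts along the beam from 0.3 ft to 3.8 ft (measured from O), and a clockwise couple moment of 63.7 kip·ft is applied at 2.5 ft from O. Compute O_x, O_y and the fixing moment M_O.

O_x = 0, O_y = 24.61 kip, M_O = 114.1 kip·ft

Resultant of the distributed load: 7.03 × 3.5 = 24.605 kip at 2.05 ft from O.
ΣF_x = 0: O_x = 0.
ΣF_y = 0: O_y − 7.03·3.5 = 0 → O_y = 24.61 kip.
ΣM about O: M_O − (7.03·3.5)·2.05 − 63.7 = 0 → M_O = 114.1 kip·ft.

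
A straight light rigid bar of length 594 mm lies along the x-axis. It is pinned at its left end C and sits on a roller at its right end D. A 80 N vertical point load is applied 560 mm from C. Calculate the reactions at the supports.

ΣM about C: D_y·594 − 80·560 = 0 → D_y = 44800/594 = 75.4209 ≈ 75.42 N.
ΣF_y = 0: C_y + 75.4209 − 80 = 0 → C_y = 4.579 N.
ΣF_x = 0: no horizontal applied forces, so C_x = 0.

C_x = 0, C_y = 4.579 N, D_y = 75.42 N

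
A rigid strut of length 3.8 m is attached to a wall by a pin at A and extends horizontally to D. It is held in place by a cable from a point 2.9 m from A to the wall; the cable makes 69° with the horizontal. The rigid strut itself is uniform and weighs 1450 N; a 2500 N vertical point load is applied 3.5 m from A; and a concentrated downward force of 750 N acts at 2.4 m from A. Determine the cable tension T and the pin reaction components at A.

ΣM about A: T·sin69°·2.9 − 1450·1.9 − 2500·3.5 − 750·2.4 = 0 → T = 13305/(2.9·0.93358) = 4914.34 ≈ 4914 N.
ΣF_x = 0: A_x − T·cos69° = 0 → A_x = 4914.34 × 0.358368 = 1761 N.
ΣF_y = 0: A_y + T·sin69° − 1450 − 2500 − 750 = 0 → A_y = 4700 − 4914.34 × 0.93358 = 112.1 N.

T = 4914 N, A_x = 1761 N, A_y = 112.1 N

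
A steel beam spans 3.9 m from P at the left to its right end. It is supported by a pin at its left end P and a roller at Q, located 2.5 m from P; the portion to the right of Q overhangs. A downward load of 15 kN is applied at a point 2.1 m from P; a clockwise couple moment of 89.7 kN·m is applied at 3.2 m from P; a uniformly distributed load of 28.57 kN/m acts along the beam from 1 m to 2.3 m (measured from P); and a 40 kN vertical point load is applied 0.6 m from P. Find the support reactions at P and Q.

P_x = 0, P_y = 9.548 kN, Q_y = 82.59 kN

Resultant of the distributed load: 28.57 × 1.3 = 37.141 kN at 1.65 m from P.
Taking moments about P: Q_y·2.5 − 15·2.1 − 89.7 − (28.57·1.3)·1.65 − 40·0.6 = 0 → Q_y = 206.48265/2.5 = 82.5931 ≈ 82.59 kN.
ΣF_y = 0: P_y + 82.5931 − 15 − 28.57·1.3 − 40 = 0 → P_y = 9.548 kN.
ΣF_x = 0: no horizontal applied forces, so P_x = 0.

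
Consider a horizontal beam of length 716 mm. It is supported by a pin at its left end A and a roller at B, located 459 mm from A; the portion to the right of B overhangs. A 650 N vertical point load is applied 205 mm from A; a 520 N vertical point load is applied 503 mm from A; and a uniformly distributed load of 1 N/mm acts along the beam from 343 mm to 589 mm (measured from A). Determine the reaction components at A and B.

A_x = 0, A_y = 306.1 N, B_y = 1110 N

Resultant of the distributed load: 1 × 246 = 246 N at 466 mm from A.
Taking moments about A: B_y·459 − 650·205 − 520·503 − (1·246)·466 = 0 → B_y = 509446/459 = 1109.9 ≈ 1110 N.
ΣF_y = 0: A_y + 1109.9 − 650 − 520 − 1·246 = 0 → A_y = 306.1 N.
ΣF_x = 0: no horizontal applied forces, so A_x = 0.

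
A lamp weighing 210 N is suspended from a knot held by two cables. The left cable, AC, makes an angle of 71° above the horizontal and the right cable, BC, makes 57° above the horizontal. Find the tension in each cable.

T_AC = 145.1 N, T_BC = 86.76 N

ΣF_x = 0: −T_AC·cos71° + T_BC·cos57° = 0 → T_BC = 0.597769·T_AC.
ΣF_y = 0: T_AC·sin71° + T_BC·sin57° = 210.
Substitute: T_AC·(0.945519 + 0.597769·0.838671) = 210 → T_AC = 145.143 ≈ 145.1 N.
Then T_BC = 0.597769 × 145.143 = 86.76 N.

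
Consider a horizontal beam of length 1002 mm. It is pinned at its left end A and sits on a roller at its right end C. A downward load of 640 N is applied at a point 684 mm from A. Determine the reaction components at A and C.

A_x = 0, A_y = 203.1 N, C_y = 436.9 N

ΣM about A: C_y·1002 − 640·684 = 0 → C_y = 437760/1002 = 436.886 ≈ 436.9 N.
ΣF_y = 0: A_y + 436.886 − 640 = 0 → A_y = 203.1 N.
ΣF_x = 0: no horizontal applied forces, so A_x = 0.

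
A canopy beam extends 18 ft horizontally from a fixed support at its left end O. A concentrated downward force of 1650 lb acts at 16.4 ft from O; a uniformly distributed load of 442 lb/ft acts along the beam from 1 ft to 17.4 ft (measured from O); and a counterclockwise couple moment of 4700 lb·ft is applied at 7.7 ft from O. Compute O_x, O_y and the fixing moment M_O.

O_x = 0, O_y = 8899 lb, M_O = 89050 lb·ft

Resultant of the distributed load: 442 × 16.4 = 7248.8 lb at 9.2 ft from O.
ΣF_x = 0: O_x = 0.
ΣF_y = 0: O_y − 1650 − 442·16.4 = 0 → O_y = 8899 lb.
ΣM about O: M_O − 1650·16.4 − (442·16.4)·9.2 + 4700 = 0 → M_O = 89050 lb·ft.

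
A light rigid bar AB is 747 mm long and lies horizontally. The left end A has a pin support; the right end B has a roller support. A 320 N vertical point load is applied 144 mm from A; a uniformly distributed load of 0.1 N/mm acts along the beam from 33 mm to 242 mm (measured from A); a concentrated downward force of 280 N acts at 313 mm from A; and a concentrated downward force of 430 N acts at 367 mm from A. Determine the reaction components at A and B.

Resultant of the distributed load: 0.1 × 209 = 20.9 N at 137.5 mm from A.
Moments about A: B_y·747 − 320·144 − (0.1·209)·137.5 − 280·313 − 430·367 = 0 → B_y = 294403.75/747 = 394.115 ≈ 394.1 N.
ΣF_y = 0: A_y + 394.115 − 320 − 0.1·209 − 280 − 430 = 0 → A_y = 656.8 N.
ΣF_x = 0: no horizontal applied forces, so A_x = 0.

A_x = 0, A_y = 656.8 N, B_y = 394.1 N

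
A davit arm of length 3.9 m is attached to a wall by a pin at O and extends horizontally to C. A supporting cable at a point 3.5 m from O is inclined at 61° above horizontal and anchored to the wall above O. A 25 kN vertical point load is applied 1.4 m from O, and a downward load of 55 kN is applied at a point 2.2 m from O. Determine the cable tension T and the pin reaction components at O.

ΣM about O: T·sin61°·3.5 − 25·1.4 − 55·2.2 = 0 → T = 156/(3.5·0.87462) = 50.9609 ≈ 50.96 kN.
ΣF_x = 0: O_x − T·cos61° = 0 → O_x = 50.9609 × 0.48481 = 24.71 kN.
ΣF_y = 0: O_y + T·sin61° − 25 − 55 = 0 → O_y = 80 − 50.9609 × 0.87462 = 35.43 kN.

T = 50.96 kN, O_x = 24.71 kN, O_y = 35.43 kN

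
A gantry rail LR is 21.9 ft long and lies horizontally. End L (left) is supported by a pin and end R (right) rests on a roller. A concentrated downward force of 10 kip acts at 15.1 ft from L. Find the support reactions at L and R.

Taking moments about L: R_y·21.9 − 10·15.1 = 0 → R_y = 151/21.9 = 6.89498 ≈ 6.895 kip.
ΣF_y = 0: L_y + 6.89498 − 10 = 0 → L_y = 3.105 kip.
ΣF_x = 0: no horizontal applied forces, so L_x = 0.

L_x = 0, L_y = 3.105 kip, R_y = 6.895 kip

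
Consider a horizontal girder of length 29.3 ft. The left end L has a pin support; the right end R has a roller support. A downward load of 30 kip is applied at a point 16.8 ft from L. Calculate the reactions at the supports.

L_x = 0, L_y = 12.80 kip, R_y = 17.20 kip

ΣM about L: R_y·29.3 − 30·16.8 = 0 → R_y = 504/29.3 = 17.2014 ≈ 17.20 kip.
ΣF_y = 0: L_y + 17.2014 − 30 = 0 → L_y = 12.80 kip.
ΣF_x = 0: no horizontal applied forces, so L_x = 0.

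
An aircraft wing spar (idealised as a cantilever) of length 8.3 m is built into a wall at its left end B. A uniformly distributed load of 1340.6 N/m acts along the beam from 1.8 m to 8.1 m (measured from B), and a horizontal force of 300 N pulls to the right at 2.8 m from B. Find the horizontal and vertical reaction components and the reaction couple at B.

B_x = -300.0 N, B_y = 8446 N, M_B = 41810 N·m

Resultant of the distributed load: 1340.6 × 6.3 = 8445.78 N at 4.95 m from B.
ΣF_x = 0: B_x + 300 = 0 → B_x = -300.0 N.
ΣF_y = 0: B_y − 1340.6·6.3 = 0 → B_y = 8446 N.
ΣM about B: M_B − (1340.6·6.3)·4.95 = 0 → M_B = 41810 N·m.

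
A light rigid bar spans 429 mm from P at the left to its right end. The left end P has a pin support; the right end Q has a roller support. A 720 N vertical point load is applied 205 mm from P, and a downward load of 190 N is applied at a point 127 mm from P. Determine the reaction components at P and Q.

P_x = 0, P_y = 509.7 N, Q_y = 400.3 N

Taking moments about P: Q_y·429 − 720·205 − 190·127 = 0 → Q_y = 171730/429 = 400.303 ≈ 400.3 N.
ΣF_y = 0: P_y + 400.303 − 720 − 190 = 0 → P_y = 509.7 N.
ΣF_x = 0: no horizontal applied forces, so P_x = 0.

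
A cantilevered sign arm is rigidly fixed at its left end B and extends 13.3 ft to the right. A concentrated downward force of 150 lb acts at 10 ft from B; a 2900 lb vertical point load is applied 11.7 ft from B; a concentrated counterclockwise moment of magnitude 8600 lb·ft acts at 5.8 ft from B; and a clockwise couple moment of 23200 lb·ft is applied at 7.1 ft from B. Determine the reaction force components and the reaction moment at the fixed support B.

ΣF_x = 0: B_x = 0.
ΣF_y = 0: B_y − 150 − 2900 = 0 → B_y = 3050 lb.
ΣM about B: M_B − 150·10 − 2900·11.7 + 8600 − 23200 = 0 → M_B = 50030 lb·ft.

B_x = 0, B_y = 3050 lb, M_B = 50030 lb·ft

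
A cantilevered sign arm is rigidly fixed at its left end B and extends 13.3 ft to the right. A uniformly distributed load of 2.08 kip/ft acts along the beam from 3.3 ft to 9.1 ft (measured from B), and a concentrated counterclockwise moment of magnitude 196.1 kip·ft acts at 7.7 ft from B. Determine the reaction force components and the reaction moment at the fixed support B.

B_x = 0, B_y = 12.06 kip, M_B = -121.3 kip·ft

Resultant of the distributed load: 2.08 × 5.8 = 12.064 kip at 6.2 ft from B.
ΣF_x = 0: B_x = 0.
ΣF_y = 0: B_y − 2.08·5.8 = 0 → B_y = 12.06 kip.
ΣM about B: M_B − (2.08·5.8)·6.2 + 196.1 = 0 → M_B = -121.3 kip·ft.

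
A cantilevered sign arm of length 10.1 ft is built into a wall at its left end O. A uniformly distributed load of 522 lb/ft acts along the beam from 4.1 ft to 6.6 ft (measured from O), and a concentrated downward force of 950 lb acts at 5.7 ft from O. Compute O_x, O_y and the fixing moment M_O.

Resultant of the distributed load: 522 × 2.5 = 1305 lb at 5.35 ft from O.
ΣF_x = 0: O_x = 0.
ΣF_y = 0: O_y − 522·2.5 − 950 = 0 → O_y = 2255 lb.
ΣM about O: M_O − (522·2.5)·5.35 − 950·5.7 = 0 → M_O = 12400 lb·ft.

O_x = 0, O_y = 2255 lb, M_O = 12400 lb·ft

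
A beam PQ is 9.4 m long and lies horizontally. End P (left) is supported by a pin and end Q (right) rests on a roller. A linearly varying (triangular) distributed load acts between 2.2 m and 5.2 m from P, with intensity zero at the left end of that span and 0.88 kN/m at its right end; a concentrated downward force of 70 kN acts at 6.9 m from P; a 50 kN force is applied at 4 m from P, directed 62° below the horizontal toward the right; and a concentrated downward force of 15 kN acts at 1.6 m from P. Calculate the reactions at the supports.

Resultant of the triangular load: ½ × 0.88 × 3 = 1.32 kN, acting at 4.2 m from P (one-third of the span from the peak).
Moments about P: Q_y·9.4 − (½·0.88·3)·4.2 − 70·6.9 − 50·sin62°·4 − 15·1.6 = 0 → Q_y = 689.134/9.4 = 73.3121 ≈ 73.31 kN.
ΣF_y = 0: P_y + 73.3121 − ½·0.88·3 − 70 − 50·sin62° − 15 = 0 → P_y = 57.16 kN.
ΣF_x = 0: P_x + 50·cos62° = 0 → P_x = -23.47 kN.

P_x = -23.47 kN, P_y = 57.16 kN, Q_y = 73.31 kN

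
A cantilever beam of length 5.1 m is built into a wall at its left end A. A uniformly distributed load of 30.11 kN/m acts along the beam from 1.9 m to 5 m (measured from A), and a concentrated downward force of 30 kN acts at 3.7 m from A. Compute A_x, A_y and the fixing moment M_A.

Resultant of the distributed load: 30.11 × 3.1 = 93.341 kN at 3.45 m from A.
ΣF_x = 0: A_x = 0.
ΣF_y = 0: A_y − 30.11·3.1 − 30 = 0 → A_y = 123.3 kN.
ΣM about A: M_A − (30.11·3.1)·3.45 − 30·3.7 = 0 → M_A = 433.0 kN·m.

A_x = 0, A_y = 123.3 kN, M_A = 433.0 kN·m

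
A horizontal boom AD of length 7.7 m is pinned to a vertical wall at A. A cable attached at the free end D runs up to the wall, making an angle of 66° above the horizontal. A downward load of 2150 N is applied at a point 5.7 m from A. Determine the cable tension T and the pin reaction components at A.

ΣM about A: T·sin66°·7.7 − 2150·5.7 = 0 → T = 12255/(7.7·0.913545) = 1742.18 ≈ 1742 N.
ΣF_x = 0: A_x − T·cos66° = 0 → A_x = 1742.18 × 0.406737 = 708.6 N.
ΣF_y = 0: A_y + T·sin66° − 2150 = 0 → A_y = 2150 − 1742.18 × 0.913545 = 558.4 N.

T = 1742 N, A_x = 708.6 N, A_y = 558.4 N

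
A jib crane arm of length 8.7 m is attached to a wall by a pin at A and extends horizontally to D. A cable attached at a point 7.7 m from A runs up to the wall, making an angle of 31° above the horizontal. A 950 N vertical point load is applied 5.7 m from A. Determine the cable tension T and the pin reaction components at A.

T = 1365 N, A_x = 1170 N, A_y = 246.8 N

ΣM about A: T·sin31°·7.7 − 950·5.7 = 0 → T = 5415/(7.7·0.515038) = 1365.43 ≈ 1365 N.
ΣF_x = 0: A_x − T·cos31° = 0 → A_x = 1365.43 × 0.857167 = 1170 N.
ΣF_y = 0: A_y + T·sin31° − 950 = 0 → A_y = 950 − 1365.43 × 0.515038 = 246.8 N.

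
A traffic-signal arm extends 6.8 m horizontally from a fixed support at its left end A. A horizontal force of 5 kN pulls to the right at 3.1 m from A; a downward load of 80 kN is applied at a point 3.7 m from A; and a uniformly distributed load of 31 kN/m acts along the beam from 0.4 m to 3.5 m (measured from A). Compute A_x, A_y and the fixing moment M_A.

A_x = -5.000 kN, A_y = 176.1 kN, M_A = 483.4 kN·m

Resultant of the distributed load: 31 × 3.1 = 96.1 kN at 1.95 m from A.
ΣF_x = 0: A_x + 5 = 0 → A_x = -5.000 kN.
ΣF_y = 0: A_y − 80 − 31·3.1 = 0 → A_y = 176.1 kN.
ΣM about A: M_A − 80·3.7 − (31·3.1)·1.95 = 0 → M_A = 483.4 kN·m.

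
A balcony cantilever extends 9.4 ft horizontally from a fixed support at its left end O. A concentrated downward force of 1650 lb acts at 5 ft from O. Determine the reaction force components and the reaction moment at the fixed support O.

ΣF_x = 0: O_x = 0.
ΣF_y = 0: O_y − 1650 = 0 → O_y = 1650 lb.
ΣM about O: M_O − 1650·5 = 0 → M_O = 8250 lb·ft.

O_x = 0, O_y = 1650 lb, M_O = 8250 lb·ft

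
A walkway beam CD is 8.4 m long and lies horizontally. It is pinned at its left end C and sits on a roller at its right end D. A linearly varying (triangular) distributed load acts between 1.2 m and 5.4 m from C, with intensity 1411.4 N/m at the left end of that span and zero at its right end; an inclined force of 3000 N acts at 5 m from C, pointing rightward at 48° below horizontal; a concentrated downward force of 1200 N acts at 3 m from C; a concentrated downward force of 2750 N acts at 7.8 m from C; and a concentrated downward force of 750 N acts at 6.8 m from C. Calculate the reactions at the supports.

Resultant of the triangular load: ½ × 1411.4 × 4.2 = 2963.94 N, acting at 2.6 m from C (one-third of the span from the peak).
ΣM about C: D_y·8.4 − (½·1411.4·4.2)·2.6 − 3000·sin48°·5 − 1200·3 − 2750·7.8 − 750·6.8 = 0 → D_y = 49003.4/8.4 = 5833.74 ≈ 5834 N.
ΣF_y = 0: C_y + 5833.74 − ½·1411.4·4.2 − 3000·sin48° − 1200 − 2750 − 750 = 0 → C_y = 4060 N.
ΣF_x = 0: C_x + 3000·cos48° = 0 → C_x = -2007 N.

C_x = -2007 N, C_y = 4060 N, D_y = 5834 N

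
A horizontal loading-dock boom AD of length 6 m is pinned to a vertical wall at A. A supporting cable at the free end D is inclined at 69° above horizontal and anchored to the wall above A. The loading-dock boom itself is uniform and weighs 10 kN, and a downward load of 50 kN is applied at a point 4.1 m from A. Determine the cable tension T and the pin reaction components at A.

T = 41.95 kN, A_x = 15.03 kN, A_y = 20.83 kN

ΣM about A: T·sin69°·6 − 10·3 − 50·4.1 = 0 → T = 235/(6·0.93358) = 41.9532 ≈ 41.95 kN.
ΣF_x = 0: A_x − T·cos69° = 0 → A_x = 41.9532 × 0.358368 = 15.03 kN.
ΣF_y = 0: A_y + T·sin69° − 10 − 50 = 0 → A_y = 60 − 41.9532 × 0.93358 = 20.83 kN.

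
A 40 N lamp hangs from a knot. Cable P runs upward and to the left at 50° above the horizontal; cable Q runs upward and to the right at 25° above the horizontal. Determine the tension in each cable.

ΣF_x = 0: −T_P·cos50° + T_Q·cos25° = 0 → T_Q = 0.709238·T_P.
ΣF_y = 0: T_P·sin50° + T_Q·sin25° = 40.
Substitute: T_P·(0.766044 + 0.709238·0.422618) = 40 → T_P = 37.5312 ≈ 37.53 N.
Then T_Q = 0.709238 × 37.5312 = 26.62 N.

T_P = 37.53 N, T_Q = 26.62 N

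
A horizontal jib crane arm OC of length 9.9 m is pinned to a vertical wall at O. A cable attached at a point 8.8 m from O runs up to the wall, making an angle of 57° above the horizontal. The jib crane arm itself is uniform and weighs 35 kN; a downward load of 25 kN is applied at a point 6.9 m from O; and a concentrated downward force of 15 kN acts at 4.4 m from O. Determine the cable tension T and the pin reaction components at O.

T = 55.79 kN, O_x = 30.39 kN, O_y = 28.21 kN

ΣM about O: T·sin57°·8.8 − 35·4.95 − 25·6.9 − 15·4.4 = 0 → T = 411.75/(8.8·0.838671) = 55.7904 ≈ 55.79 kN.
ΣF_x = 0: O_x − T·cos57° = 0 → O_x = 55.7904 × 0.544639 = 30.39 kN.
ΣF_y = 0: O_y + T·sin57° − 35 − 25 − 15 = 0 → O_y = 75 − 55.7904 × 0.838671 = 28.21 kN.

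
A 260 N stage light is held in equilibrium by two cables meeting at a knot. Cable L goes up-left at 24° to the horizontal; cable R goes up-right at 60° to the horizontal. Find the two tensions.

ΣF_x = 0: −T_L·cos24° + T_R·cos60° = 0 → T_R = 1.82709·T_L.
ΣF_y = 0: T_L·sin24° + T_R·sin60° = 260.
Substitute: T_L·(0.406737 + 1.82709·0.866025) = 260 → T_L = 130.716 ≈ 130.7 N.
Then T_R = 1.82709 × 130.716 = 238.8 N.

T_L = 130.7 N, T_R = 238.8 N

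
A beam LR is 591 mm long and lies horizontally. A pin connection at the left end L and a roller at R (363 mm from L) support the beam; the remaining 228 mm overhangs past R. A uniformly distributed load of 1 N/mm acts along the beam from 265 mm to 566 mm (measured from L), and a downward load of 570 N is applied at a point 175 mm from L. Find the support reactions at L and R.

L_x = 0, L_y = 251.7 N, R_y = 619.3 N

Resultant of the distributed load: 1 × 301 = 301 N at 415.5 mm from L.
Taking moments about L: R_y·363 − (1·301)·415.5 − 570·175 = 0 → R_y = 224815.5/363 = 619.326 ≈ 619.3 N.
ΣF_y = 0: L_y + 619.326 − 1·301 − 570 = 0 → L_y = 251.7 N.
ΣF_x = 0: no horizontal applied forces, so L_x = 0.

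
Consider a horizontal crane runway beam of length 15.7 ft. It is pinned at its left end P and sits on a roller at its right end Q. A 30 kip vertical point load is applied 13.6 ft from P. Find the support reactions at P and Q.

Taking moments about P: Q_y·15.7 − 30·13.6 = 0 → Q_y = 408/15.7 = 25.9873 ≈ 25.99 kip.
ΣF_y = 0: P_y + 25.9873 − 30 = 0 → P_y = 4.013 kip.
ΣF_x = 0: no horizontal applied forces, so P_x = 0.

P_x = 0, P_y = 4.013 kip, Q_y = 25.99 kip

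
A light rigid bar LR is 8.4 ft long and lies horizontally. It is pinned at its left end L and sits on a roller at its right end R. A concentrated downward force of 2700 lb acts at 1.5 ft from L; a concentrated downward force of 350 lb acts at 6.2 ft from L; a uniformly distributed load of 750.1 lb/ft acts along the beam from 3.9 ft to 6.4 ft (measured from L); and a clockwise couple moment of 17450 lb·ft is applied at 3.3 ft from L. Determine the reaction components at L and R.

Resultant of the distributed load: 750.1 × 2.5 = 1875.25 lb at 5.15 ft from L.
ΣM about L: R_y·8.4 − 2700·1.5 − 350·6.2 − (750.1·2.5)·5.15 − 17450 = 0 → R_y = 33327.5375/8.4 = 3967.56 ≈ 3968 lb.
ΣF_y = 0: L_y + 3967.56 − 2700 − 350 − 750.1·2.5 = 0 → L_y = 957.7 lb.
ΣF_x = 0: no horizontal applied forces, so L_x = 0.

L_x = 0, L_y = 957.7 lb, R_y = 3968 lb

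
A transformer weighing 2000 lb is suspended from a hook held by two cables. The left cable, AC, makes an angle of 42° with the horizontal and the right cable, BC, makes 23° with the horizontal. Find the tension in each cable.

T_AC = 2031 lb, T_BC = 1640 lb

ΣF_x = 0: −T_AC·cos42° + T_BC·cos23° = 0 → T_BC = 0.807323·T_AC.
ΣF_y = 0: T_AC·sin42° + T_BC·sin23° = 2000.
Substitute: T_AC·(0.669131 + 0.807323·0.390731) = 2000 → T_AC = 2031.33 ≈ 2031 lb.
Then T_BC = 0.807323 × 2031.33 = 1640 lb.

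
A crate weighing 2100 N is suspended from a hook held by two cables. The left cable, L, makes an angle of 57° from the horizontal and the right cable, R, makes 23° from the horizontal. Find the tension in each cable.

T_L = 1963 N, T_R = 1161 N

ΣF_x = 0: −T_L·cos57° + T_R·cos23° = 0 → T_R = 0.591674·T_L.
ΣF_y = 0: T_L·sin57° + T_R·sin23° = 2100.
Substitute: T_L·(0.838671 + 0.591674·0.390731) = 2100 → T_L = 1962.88 ≈ 1963 N.
Then T_R = 0.591674 × 1962.88 = 1161 N.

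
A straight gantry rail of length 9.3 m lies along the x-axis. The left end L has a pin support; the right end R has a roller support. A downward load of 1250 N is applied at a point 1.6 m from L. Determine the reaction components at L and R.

L_x = 0, L_y = 1035 N, R_y = 215.1 N

Moments about L: R_y·9.3 − 1250·1.6 = 0 → R_y = 2000/9.3 = 215.054 ≈ 215.1 N.
ΣF_y = 0: L_y + 215.054 − 1250 = 0 → L_y = 1035 N.
ΣF_x = 0: no horizontal applied forces, so L_x = 0.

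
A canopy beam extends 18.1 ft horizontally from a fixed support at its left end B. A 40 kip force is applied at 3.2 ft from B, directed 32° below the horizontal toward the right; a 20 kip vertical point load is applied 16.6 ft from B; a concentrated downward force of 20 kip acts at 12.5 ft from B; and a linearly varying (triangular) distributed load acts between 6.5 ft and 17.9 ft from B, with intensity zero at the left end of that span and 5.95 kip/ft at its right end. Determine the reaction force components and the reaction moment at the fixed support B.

Resultant of the triangular load: ½ × 5.95 × 11.4 = 33.915 kip, acting at 14.1 ft from B (one-third of the span from the peak).
ΣF_x = 0: B_x + 40·cos32° = 0 → B_x = -33.92 kip.
ΣF_y = 0: B_y − 40·sin32° − 20 − 20 − ½·5.95·11.4 = 0 → B_y = 95.11 kip.
ΣM about B: M_B − 40·sin32°·3.2 − 20·16.6 − 20·12.5 − (½·5.95·11.4)·14.1 = 0 → M_B = 1128 kip·ft.

B_x = -33.92 kip, B_y = 95.11 kip, M_B = 1128 kip·ft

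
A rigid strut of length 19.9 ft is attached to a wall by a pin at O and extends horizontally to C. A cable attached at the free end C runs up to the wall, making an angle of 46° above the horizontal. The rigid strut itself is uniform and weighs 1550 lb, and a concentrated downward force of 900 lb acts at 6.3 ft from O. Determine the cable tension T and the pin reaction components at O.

T = 1473 lb, O_x = 1024 lb, O_y = 1390 lb

ΣM about O: T·sin46°·19.9 − 1550·9.95 − 900·6.3 = 0 → T = 21092.5/(19.9·0.71934) = 1473.47 ≈ 1473 lb.
ΣF_x = 0: O_x − T·cos46° = 0 → O_x = 1473.47 × 0.694658 = 1024 lb.
ΣF_y = 0: O_y + T·sin46° − 1550 − 900 = 0 → O_y = 2450 − 1473.47 × 0.71934 = 1390 lb.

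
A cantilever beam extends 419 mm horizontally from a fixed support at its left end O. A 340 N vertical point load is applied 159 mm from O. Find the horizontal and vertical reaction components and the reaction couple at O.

ΣF_x = 0: O_x = 0.
ΣF_y = 0: O_y − 340 = 0 → O_y = 340.0 N.
ΣM about O: M_O − 340·159 = 0 → M_O = 54060 N·mm.

O_x = 0, O_y = 340.0 N, M_O = 54060 N·mm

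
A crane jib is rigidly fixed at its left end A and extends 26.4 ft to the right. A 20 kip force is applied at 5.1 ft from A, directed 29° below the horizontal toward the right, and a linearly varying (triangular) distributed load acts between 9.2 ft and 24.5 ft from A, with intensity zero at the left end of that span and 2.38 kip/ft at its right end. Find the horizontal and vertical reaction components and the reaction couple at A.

Resultant of the triangular load: ½ × 2.38 × 15.3 = 18.207 kip, acting at 19.4 ft from A (one-third of the span from the peak).
ΣF_x = 0: A_x + 20·cos29° = 0 → A_x = -17.49 kip.
ΣF_y = 0: A_y − 20·sin29° − ½·2.38·15.3 = 0 → A_y = 27.90 kip.
ΣM about A: M_A − 20·sin29°·5.1 − (½·2.38·15.3)·19.4 = 0 → M_A = 402.7 kip·ft.

A_x = -17.49 kip, A_y = 27.90 kip, M_A = 402.7 kip·ft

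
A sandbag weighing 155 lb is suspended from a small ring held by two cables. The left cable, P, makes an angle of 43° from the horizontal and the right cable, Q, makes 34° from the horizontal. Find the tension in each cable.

T_P = 131.9 lb, T_Q = 116.3 lb

ΣF_x = 0: −T_P·cos43° + T_Q·cos34° = 0 → T_Q = 0.882172·T_P.
ΣF_y = 0: T_P·sin43° + T_Q·sin34° = 155.
Substitute: T_P·(0.681998 + 0.882172·0.559193) = 155 → T_P = 131.881 ≈ 131.9 lb.
Then T_Q = 0.882172 × 131.881 = 116.3 lb.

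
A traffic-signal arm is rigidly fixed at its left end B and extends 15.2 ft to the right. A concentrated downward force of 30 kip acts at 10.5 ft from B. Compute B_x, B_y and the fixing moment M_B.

ΣF_x = 0: B_x = 0.
ΣF_y = 0: B_y − 30 = 0 → B_y = 30.00 kip.
ΣM about B: M_B − 30·10.5 = 0 → M_B = 315.0 kip·ft.

B_x = 0, B_y = 30.00 kip, M_B = 315.0 kip·ft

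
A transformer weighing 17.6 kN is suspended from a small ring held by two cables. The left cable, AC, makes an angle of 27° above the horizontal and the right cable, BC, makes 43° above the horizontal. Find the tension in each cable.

T_AC = 13.70 kN, T_BC = 16.69 kN

ΣF_x = 0: −T_AC·cos27° + T_BC·cos43° = 0 → T_BC = 1.2183·T_AC.
ΣF_y = 0: T_AC·sin27° + T_BC·sin43° = 17.6.
Substitute: T_AC·(0.45399 + 1.2183·0.681998) = 17.6 → T_AC = 13.6979 ≈ 13.70 kN.
Then T_BC = 1.2183 × 13.6979 = 16.69 kN.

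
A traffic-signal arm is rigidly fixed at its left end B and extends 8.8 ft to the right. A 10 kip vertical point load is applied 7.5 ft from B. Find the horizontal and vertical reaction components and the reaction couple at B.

B_x = 0, B_y = 10.00 kip, M_B = 75.00 kip·ft

ΣF_x = 0: B_x = 0.
ΣF_y = 0: B_y − 10 = 0 → B_y = 10.00 kip.
ΣM about B: M_B − 10·7.5 = 0 → M_B = 75.00 kip·ft.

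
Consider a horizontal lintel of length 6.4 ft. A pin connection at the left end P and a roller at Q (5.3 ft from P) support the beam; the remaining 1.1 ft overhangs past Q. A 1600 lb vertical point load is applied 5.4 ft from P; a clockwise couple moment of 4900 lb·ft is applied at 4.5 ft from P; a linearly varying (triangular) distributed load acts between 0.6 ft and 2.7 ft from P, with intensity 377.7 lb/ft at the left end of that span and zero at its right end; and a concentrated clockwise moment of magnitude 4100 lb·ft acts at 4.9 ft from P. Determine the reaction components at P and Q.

Resultant of the triangular load: ½ × 377.7 × 2.1 = 396.585 lb, acting at 1.3 ft from P (one-third of the span from the peak).
Moments about P: Q_y·5.3 − 1600·5.4 − 4900 − (½·377.7·2.1)·1.3 − 4100 = 0 → Q_y = 18155.5605/5.3 = 3425.58 ≈ 3426 lb.
ΣF_y = 0: P_y + 3425.58 − 1600 − ½·377.7·2.1 = 0 → P_y = -1429 lb.
ΣF_x = 0: no horizontal applied forces, so P_x = 0.

P_x = 0, P_y = -1429 lb, Q_y = 3426 lb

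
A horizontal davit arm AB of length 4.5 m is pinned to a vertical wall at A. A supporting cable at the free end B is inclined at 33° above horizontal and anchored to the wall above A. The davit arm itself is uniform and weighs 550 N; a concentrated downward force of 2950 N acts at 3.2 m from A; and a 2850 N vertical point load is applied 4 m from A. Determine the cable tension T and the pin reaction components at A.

ΣM about A: T·sin33°·4.5 − 550·2.25 − 2950·3.2 − 2850·4 = 0 → T = 22077.5/(4.5·0.544639) = 9008.01 ≈ 9008 N.
ΣF_x = 0: A_x − T·cos33° = 0 → A_x = 9008.01 × 0.838671 = 7555 N.
ΣF_y = 0: A_y + T·sin33° − 550 − 2950 − 2850 = 0 → A_y = 6350 − 9008.01 × 0.544639 = 1444 N.

T = 9008 N, A_x = 7555 N, A_y = 1444 N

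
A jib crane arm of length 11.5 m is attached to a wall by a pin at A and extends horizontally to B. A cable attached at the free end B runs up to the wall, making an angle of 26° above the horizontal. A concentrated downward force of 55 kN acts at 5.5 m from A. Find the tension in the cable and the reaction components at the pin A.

ΣM about A: T·sin26°·11.5 − 55·5.5 = 0 → T = 302.5/(11.5·0.438371) = 60.0048 ≈ 60.00 kN.
ΣF_x = 0: A_x − T·cos26° = 0 → A_x = 60.0048 × 0.898794 = 53.93 kN.
ΣF_y = 0: A_y + T·sin26° − 55 = 0 → A_y = 55 − 60.0048 × 0.438371 = 28.70 kN.

T = 60.00 kN, A_x = 53.93 kN, A_y = 28.70 kN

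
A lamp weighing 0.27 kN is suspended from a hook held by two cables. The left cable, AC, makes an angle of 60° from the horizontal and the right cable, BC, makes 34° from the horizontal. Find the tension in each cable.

ΣF_x = 0: −T_AC·cos60° + T_BC·cos34° = 0 → T_BC = 0.603109·T_AC.
ΣF_y = 0: T_AC·sin60° + T_BC·sin34° = 0.27.
Substitute: T_AC·(0.866025 + 0.603109·0.559193) = 0.27 → T_AC = 0.224387 ≈ 0.2244 kN.
Then T_BC = 0.603109 × 0.224387 = 0.1353 kN.

T_AC = 0.2244 kN, T_BC = 0.1353 kN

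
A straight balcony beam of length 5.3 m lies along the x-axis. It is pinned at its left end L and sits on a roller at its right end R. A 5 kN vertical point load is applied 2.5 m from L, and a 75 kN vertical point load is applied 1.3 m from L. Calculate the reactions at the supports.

Moments about L: R_y·5.3 − 5·2.5 − 75·1.3 = 0 → R_y = 110/5.3 = 20.7547 ≈ 20.75 kN.
ΣF_y = 0: L_y + 20.7547 − 5 − 75 = 0 → L_y = 59.25 kN.
ΣF_x = 0: no horizontal applied forces, so L_x = 0.

L_x = 0, L_y = 59.25 kN, R_y = 20.75 kN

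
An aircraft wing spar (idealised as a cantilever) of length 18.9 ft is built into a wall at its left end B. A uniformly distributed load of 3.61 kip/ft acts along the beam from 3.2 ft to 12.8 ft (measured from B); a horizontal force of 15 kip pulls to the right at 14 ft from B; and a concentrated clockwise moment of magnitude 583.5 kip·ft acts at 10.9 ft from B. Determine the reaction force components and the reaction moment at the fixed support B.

Resultant of the distributed load: 3.61 × 9.6 = 34.656 kip at 8 ft from B.
ΣF_x = 0: B_x + 15 = 0 → B_x = -15.00 kip.
ΣF_y = 0: B_y − 3.61·9.6 = 0 → B_y = 34.66 kip.
ΣM about B: M_B − (3.61·9.6)·8 − 583.5 = 0 → M_B = 860.7 kip·ft.

B_x = -15.00 kip, B_y = 34.66 kip, M_B = 860.7 kip·ft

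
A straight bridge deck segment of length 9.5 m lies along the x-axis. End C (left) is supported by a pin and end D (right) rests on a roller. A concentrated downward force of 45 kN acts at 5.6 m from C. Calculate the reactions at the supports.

C_x = 0, C_y = 18.47 kN, D_y = 26.53 kN

ΣM about C: D_y·9.5 − 45·5.6 = 0 → D_y = 252/9.5 = 26.5263 ≈ 26.53 kN.
ΣF_y = 0: C_y + 26.5263 − 45 = 0 → C_y = 18.47 kN.
ΣF_x = 0: no horizontal applied forces, so C_x = 0.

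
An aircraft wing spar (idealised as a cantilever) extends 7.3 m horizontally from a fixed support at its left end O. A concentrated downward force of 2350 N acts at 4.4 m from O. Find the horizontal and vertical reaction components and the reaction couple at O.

O_x = 0, O_y = 2350 N, M_O = 10340 N·m

ΣF_x = 0: O_x = 0.
ΣF_y = 0: O_y − 2350 = 0 → O_y = 2350 N.
ΣM about O: M_O − 2350·4.4 = 0 → M_O = 10340 N·m.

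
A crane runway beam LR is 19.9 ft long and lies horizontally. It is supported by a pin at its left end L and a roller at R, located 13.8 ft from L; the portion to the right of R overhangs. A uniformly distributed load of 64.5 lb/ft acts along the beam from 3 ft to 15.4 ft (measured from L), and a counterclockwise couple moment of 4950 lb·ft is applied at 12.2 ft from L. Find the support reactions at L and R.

Resultant of the distributed load: 64.5 × 12.4 = 799.8 lb at 9.2 ft from L.
Taking moments about L: R_y·13.8 − (64.5·12.4)·9.2 + 4950 = 0 → R_y = 2408.16/13.8 = 174.504 ≈ 174.5 lb.
ΣF_y = 0: L_y + 174.504 − 64.5·12.4 = 0 → L_y = 625.3 lb.
ΣF_x = 0: no horizontal applied forces, so L_x = 0.

L_x = 0, L_y = 625.3 lb, R_y = 174.5 lb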